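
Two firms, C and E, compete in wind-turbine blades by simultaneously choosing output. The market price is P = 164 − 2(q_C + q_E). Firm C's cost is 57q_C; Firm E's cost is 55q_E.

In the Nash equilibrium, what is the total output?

36

Firm C's profit: π = q_C(164 − 2(q_C + q_E)) − 57q_C.
∂π/∂q_C = 107 − 4q_C − 2q_E = 0, so q_C = 26.75 − 0.5q_E.
By the same steps for E: q_E = 27.25 − 0.5q_C.
Substituting the second reaction function into the first: q_C = 26.75 − 0.5(27.25 − 0.5q_C), which gives 0.75q_C = 13.125 ⇒ q_C = 17.5.
Then q_E = 27.25 − 0.5·17.5 = 18.5.
Total output: 17.5 + 18.5 = 36.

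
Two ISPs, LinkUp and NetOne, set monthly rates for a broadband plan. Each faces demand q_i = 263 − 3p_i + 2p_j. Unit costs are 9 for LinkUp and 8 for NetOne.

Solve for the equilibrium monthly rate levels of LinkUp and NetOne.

LinkUp's profit: π = (p_{LinkUp} − 9)(263 − 3p_{LinkUp} + 2p_{NetOne}).
∂π/∂p_{LinkUp} = 290 − 6p_{LinkUp} + 2p_{NetOne} = 0 ⇒ p_{LinkUp} = 145/3 + (1/3)p_{NetOne}.
Similarly p_{NetOne} = 287/6 + (1/3)p_{LinkUp}.
Solving the two reaction functions simultaneously: (1 − (1/3)(1/3))p_{LinkUp} = 145/3 + (1/3)·(287/6), so (8/9)p_{LinkUp} = 1157/18 and p_{LinkUp} = 72.3125.
Then p_{NetOne} = 287/6 + (1/3)·72.3125 = 71.9375.

72.3125, 71.9375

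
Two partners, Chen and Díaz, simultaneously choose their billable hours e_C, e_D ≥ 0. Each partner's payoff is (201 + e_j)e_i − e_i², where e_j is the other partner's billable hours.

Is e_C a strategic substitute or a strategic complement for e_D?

strategic complements

Chen's payoff is (201 + e_D)e_C − e_C².
∂π/∂e_C = 201 + e_D − 2e_C = 0, so e_C = 100.5 + 0.5e_D.
The best-response slope de_C/de_D = 0.5 > 0: the reaction function is upward-sloping, so the choices are strategic complements.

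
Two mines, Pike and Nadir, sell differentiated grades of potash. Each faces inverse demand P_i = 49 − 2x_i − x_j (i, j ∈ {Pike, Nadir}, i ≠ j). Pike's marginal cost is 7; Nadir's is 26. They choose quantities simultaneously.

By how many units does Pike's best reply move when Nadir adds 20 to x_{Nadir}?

-5

Mine Pike's profit: π = x_{Pike}(49 − 2x_{Pike} − x_{Nadir}) − 7x_{Pike}.
∂π/∂x_{Pike} = 42 − 4x_{Pike} − x_{Nadir} = 0 ⇒ x_{Pike} = 10.5 − 0.25x_{Nadir}.
The reaction-function slope is −0.25, so a 20-unit rise in x_{Nadir} moves x_{Pike} by −0.25 × 20 = −5. Pike's best response falls — the actions are strategic substitutes.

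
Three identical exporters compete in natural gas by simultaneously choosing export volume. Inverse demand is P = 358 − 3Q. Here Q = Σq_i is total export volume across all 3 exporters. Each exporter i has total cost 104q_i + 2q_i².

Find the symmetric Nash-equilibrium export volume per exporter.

15.875

A representative exporter's profit is π_i = q_i(358 − 3Q) − 104q_i − 2q_i², with Q = q_i + Σ_{j≠i} q_j.
First-order condition: 254 − 10q_i − 3Σ_{j≠i} q_j = 0.
Imposing symmetry (q_j = q for all j) turns Σ_{j≠i} q_j into 2q, so 254 = 16q and q = 15.875.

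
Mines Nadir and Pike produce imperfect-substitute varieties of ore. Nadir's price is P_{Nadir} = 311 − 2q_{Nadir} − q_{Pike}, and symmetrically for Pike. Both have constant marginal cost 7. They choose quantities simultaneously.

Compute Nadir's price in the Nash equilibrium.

128.6

Mine Nadir's profit: π = q_{Nadir}(311 − 2q_{Nadir} − q_{Pike}) − 7q_{Nadir}.
∂π/∂q_{Nadir} = 304 − 4q_{Nadir} − q_{Pike} = 0 ⇒ q_{Nadir} = 76 − 0.25q_{Pike}.
Setting q_{Nadir} = q_{Pike} in the reaction function: q_{Nadir} = 76 − 0.25q_{Nadir}, so q_{Nadir} = 76 / 1.25 = 60.8.
P_{Nadir} = 311 − 2·60.8 − 60.8 = 128.6.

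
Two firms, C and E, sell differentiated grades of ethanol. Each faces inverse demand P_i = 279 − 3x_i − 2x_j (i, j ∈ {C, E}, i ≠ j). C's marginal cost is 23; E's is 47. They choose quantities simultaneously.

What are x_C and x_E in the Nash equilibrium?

Firm C's profit: π = x_C(279 − 3x_C − 2x_E) − 23x_C.
∂π/∂x_C = 256 − 6x_C − 2x_E = 0 ⇒ x_C = 128/3 − (1/3)x_E.
Similarly x_E = 116/3 − (1/3)x_C.
Plugging x_E into C's best response: x_C = 128/3 − (1/3)(116/3 − (1/3)x_C) ⇒ (8/9)x_C = 268/9, so x_C = 33.5.
Then x_E = 116/3 − (1/3)·33.5 = 27.5.

33.5, 27.5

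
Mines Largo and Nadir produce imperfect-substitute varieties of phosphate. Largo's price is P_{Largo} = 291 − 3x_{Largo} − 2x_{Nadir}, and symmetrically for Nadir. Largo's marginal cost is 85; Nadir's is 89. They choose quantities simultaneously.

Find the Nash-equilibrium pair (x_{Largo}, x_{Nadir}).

26, 25

Mine Largo's profit: π = x_{Largo}(291 − 3x_{Largo} − 2x_{Nadir}) − 85x_{Largo}.
∂π/∂x_{Largo} = 206 − 6x_{Largo} − 2x_{Nadir} = 0 ⇒ x_{Largo} = 103/3 − (1/3)x_{Nadir}.
Similarly x_{Nadir} = 101/3 − (1/3)x_{Largo}.
Substituting the second reaction function into the first: x_{Largo} = 103/3 − (1/3)(101/3 − (1/3)x_{Largo}), which gives (8/9)x_{Largo} = 208/9 ⇒ x_{Largo} = 26.
Then x_{Nadir} = 101/3 − (1/3)·26 = 25.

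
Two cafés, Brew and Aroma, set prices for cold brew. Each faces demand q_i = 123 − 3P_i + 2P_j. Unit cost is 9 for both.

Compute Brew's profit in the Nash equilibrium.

Brew's profit: π = (P_{Brew} − 9)(123 − 3P_{Brew} + 2P_{Aroma}).
∂π/∂P_{Brew} = 150 − 6P_{Brew} + 2P_{Aroma} = 0 ⇒ P_{Brew} = 25 + (1/3)P_{Aroma}.
By symmetry P_{Aroma} = P_{Brew}; substituting into the reaction function, (2/3)P_{Brew} = 25 and P_{Brew} = 37.5.
q_{Brew} = 123 − 3·37.5 + 2·37.5 = 85.5.
Profit = (37.5 − 9)·85.5 = 2436.75.

2436.75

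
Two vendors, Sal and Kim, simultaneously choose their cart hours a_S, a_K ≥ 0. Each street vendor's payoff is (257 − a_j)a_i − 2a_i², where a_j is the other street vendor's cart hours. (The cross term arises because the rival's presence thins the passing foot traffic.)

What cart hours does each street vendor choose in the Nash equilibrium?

51.4

Sal's payoff is (257 − a_K)a_S − 2a_S².
∂π/∂a_S = 257 − a_K − 4a_S = 0, so a_S = 64.25 − 0.25a_K.
Setting a_S = a_K in the reaction function: a_S = 64.25 − 0.25a_S, so a_S = 64.25 / 1.25 = 51.4.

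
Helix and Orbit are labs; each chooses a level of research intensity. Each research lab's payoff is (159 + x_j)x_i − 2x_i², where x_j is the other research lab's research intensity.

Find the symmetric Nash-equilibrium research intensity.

53

Helix's payoff is (159 + x_O)x_H − 2x_H².
∂π/∂x_H = 159 + x_O − 4x_H = 0, so x_H = 39.75 + 0.25x_O.
Setting x_H = x_O in the reaction function: x_H = 39.75 + 0.25x_H, so x_H = 39.75 / 0.75 = 53.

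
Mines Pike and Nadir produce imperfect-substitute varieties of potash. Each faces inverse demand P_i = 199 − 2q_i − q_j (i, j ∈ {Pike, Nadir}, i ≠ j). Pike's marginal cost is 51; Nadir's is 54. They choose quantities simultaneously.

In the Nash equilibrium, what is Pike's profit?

Mine Pike's profit: π = q_{Pike}(199 − 2q_{Pike} − q_{Nadir}) − 51q_{Pike}.
∂π/∂q_{Pike} = 148 − 4q_{Pike} − q_{Nadir} = 0 ⇒ q_{Pike} = 37 − 0.25q_{Nadir}.
Similarly q_{Nadir} = 36.25 − 0.25q_{Pike}.
Substituting the second reaction function into the first: q_{Pike} = 37 − 0.25(36.25 − 0.25q_{Pike}), which gives 0.9375q_{Pike} = 27.9375 ⇒ q_{Pike} = 29.8.
Then q_{Nadir} = 36.25 − 0.25·29.8 = 28.8.
P_{Pike} = 199 − 2·29.8 − 28.8 = 110.6.
Profit = (110.6 − 51)·29.8 = 1776.08.

1776.08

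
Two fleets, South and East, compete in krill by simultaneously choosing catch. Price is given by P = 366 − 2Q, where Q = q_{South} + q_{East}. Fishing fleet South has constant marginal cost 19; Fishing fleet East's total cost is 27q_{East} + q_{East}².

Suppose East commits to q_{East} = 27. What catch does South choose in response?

Fishing fleet South's profit: π = q_{South}(366 − 2(q_{South} + q_{East})) − 19q_{South}.
∂π/∂q_{South} = 347 − 4q_{South} − 2q_{East} = 0, so q_{South} = 86.75 − 0.5q_{East}.
At q_{East} = 27: q_{South} = 86.75 − 0.5·27 = 73.25.

73.25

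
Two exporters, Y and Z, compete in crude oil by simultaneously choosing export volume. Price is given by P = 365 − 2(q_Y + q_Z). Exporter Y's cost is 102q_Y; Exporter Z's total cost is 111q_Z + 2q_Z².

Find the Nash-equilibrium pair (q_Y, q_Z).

Exporter Y's profit: π = q_Y(365 − 2(q_Y + q_Z)) − 102q_Y.
∂π/∂q_Y = 263 − 4q_Y − 2q_Z = 0, so q_Y = 65.75 − 0.5q_Z.
For Z: ∂π/∂q_Z = 254 − 8q_Z − 2q_Y = 0 ⇒ q_Z = 31.75 − 0.25q_Y.
Substituting the second reaction function into the first: q_Y = 65.75 − 0.5(31.75 − 0.25q_Y), which gives 0.875q_Y = 49.875 ⇒ q_Y = 57.
Then q_Z = 31.75 − 0.25·57 = 17.5.

57, 17.5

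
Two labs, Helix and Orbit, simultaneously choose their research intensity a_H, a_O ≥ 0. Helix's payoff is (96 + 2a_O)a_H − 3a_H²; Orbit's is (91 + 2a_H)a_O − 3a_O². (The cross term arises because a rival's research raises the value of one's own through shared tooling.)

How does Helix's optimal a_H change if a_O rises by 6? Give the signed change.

Expanding Helix's payoff: 96a_H + 2a_Oa_H − 3a_H².
∂π/∂a_H = 96 + 2a_O − 6a_H = 0, so a_H = 16 + (1/3)a_O.
The reaction-function slope is 1/3, so a 6-unit rise in a_O moves a_H by 1/3 × 6 = 2. Helix's best response rises — the actions are strategic complements.

2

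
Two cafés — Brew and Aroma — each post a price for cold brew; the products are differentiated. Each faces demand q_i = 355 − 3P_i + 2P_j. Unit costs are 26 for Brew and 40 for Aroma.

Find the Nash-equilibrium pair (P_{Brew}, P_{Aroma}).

Brew's profit: π = (P_{Brew} − 26)(355 − 3P_{Brew} + 2P_{Aroma}).
∂π/∂P_{Brew} = 433 − 6P_{Brew} + 2P_{Aroma} = 0 ⇒ P_{Brew} = 433/6 + (1/3)P_{Aroma}.
Similarly P_{Aroma} = 475/6 + (1/3)P_{Brew}.
Solving the two reaction functions simultaneously: (1 − (1/3)(1/3))P_{Brew} = 433/6 + (1/3)·(475/6), so (8/9)P_{Brew} = 887/9 and P_{Brew} = 110.875.
Then P_{Aroma} = 475/6 + (1/3)·110.875 = 116.125.

110.875, 116.125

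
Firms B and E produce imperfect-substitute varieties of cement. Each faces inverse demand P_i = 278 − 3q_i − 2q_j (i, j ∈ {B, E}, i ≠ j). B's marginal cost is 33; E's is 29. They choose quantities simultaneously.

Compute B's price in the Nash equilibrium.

Firm B's profit: π = q_B(278 − 3q_B − 2q_E) − 33q_B.
∂π/∂q_B = 245 − 6q_B − 2q_E = 0 ⇒ q_B = 245/6 − (1/3)q_E.
Similarly q_E = 41.5 − (1/3)q_B.
Substituting the second reaction function into the first: q_B = 245/6 − (1/3)(41.5 − (1/3)q_B), which gives (8/9)q_B = 27 ⇒ q_B = 30.375.
Then q_E = 41.5 − (1/3)·30.375 = 31.375.
P_B = 278 − 3·30.375 − 2·31.375 = 124.125.

124.125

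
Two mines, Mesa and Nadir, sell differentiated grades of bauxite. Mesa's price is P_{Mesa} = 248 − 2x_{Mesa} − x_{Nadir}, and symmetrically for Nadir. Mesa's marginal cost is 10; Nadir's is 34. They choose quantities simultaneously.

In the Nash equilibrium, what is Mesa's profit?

4841.28

Mine Mesa's profit: π = x_{Mesa}(248 − 2x_{Mesa} − x_{Nadir}) − 10x_{Mesa}.
∂π/∂x_{Mesa} = 238 − 4x_{Mesa} − x_{Nadir} = 0 ⇒ x_{Mesa} = 59.5 − 0.25x_{Nadir}.
Similarly x_{Nadir} = 53.5 − 0.25x_{Mesa}.
Solving the two reaction functions simultaneously: (1 − (−0.25)(−0.25))x_{Mesa} = 59.5 − 0.25·53.5, so 0.9375x_{Mesa} = 46.125 and x_{Mesa} = 49.2.
Then x_{Nadir} = 53.5 − 0.25·49.2 = 41.2.
P_{Mesa} = 248 − 2·49.2 − 41.2 = 108.4.
Profit = (108.4 − 10)·49.2 = 4841.28.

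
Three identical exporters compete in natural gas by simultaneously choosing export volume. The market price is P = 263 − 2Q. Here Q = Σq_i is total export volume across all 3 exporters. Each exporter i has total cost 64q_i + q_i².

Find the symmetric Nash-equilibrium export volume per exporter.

A representative exporter's profit is π_i = q_i(263 − 2Q) − 64q_i − q_i², with Q = q_i + Σ_{j≠i} q_j.
First-order condition: 199 − 6q_i − 2Σ_{j≠i} q_j = 0.
With identical exporters, set every q_j = q: then 199 − 6q − 4q = 0, i.e. q = 199/10 = 19.9.

19.9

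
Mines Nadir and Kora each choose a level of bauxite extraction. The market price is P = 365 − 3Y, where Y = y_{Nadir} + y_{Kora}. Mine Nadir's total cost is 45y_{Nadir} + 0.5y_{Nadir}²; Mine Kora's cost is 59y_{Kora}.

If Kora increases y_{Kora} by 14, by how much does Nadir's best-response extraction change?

Mine Nadir's profit: π = y_{Nadir}(365 − 3(y_{Nadir} + y_{Kora})) − 45y_{Nadir} − 0.5y_{Nadir}².
∂π/∂y_{Nadir} = 320 − 7y_{Nadir} − 3y_{Kora} = 0, so y_{Nadir} = 320/7 − (3/7)y_{Kora}.
The reaction-function slope is −3/7, so a 14-unit rise in y_{Kora} moves y_{Nadir} by −3/7 × 14 = −6. Nadir's best response falls — the actions are strategic substitutes.

-6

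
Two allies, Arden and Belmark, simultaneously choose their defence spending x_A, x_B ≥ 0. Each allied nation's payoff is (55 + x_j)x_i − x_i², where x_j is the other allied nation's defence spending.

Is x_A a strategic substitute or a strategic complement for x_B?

strategic complements

Arden's payoff is (55 + x_B)x_A − x_A².
∂π/∂x_A = 55 + x_B − 2x_A = 0, so x_A = 27.5 + 0.5x_B.
The best-response slope dx_A/dx_B = 0.5 > 0: the reaction function is upward-sloping, so the choices are strategic complements.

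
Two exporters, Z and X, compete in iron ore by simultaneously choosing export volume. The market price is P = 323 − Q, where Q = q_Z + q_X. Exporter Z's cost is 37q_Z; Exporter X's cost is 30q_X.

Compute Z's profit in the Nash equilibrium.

8649

Exporter Z's profit: π = q_Z(323 − (q_Z + q_X)) − 37q_Z.
∂π/∂q_Z = 286 − 2q_Z − q_X = 0, so q_Z = 143 − 0.5q_X.
By the same steps for X: q_X = 146.5 − 0.5q_Z.
Plugging q_X into Z's best response: q_Z = 143 − 0.5(146.5 − 0.5q_Z) ⇒ 0.75q_Z = 69.75, so q_Z = 93.
Then q_X = 146.5 − 0.5·93 = 100.
Price P = 323 − 193 = 130.
Z's profit: (130 − 37)·93 = 8649.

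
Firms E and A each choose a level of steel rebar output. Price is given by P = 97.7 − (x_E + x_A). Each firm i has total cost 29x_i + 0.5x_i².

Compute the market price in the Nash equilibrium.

63.35

Firm E's profit: π = x_E(97.7 − (x_E + x_A)) − 29x_E − 0.5x_E².
∂π/∂x_E = 68.7 − 3x_E − x_A = 0, so x_E = 22.9 − (1/3)x_A.
Setting x_E = x_A in the reaction function: x_E = 22.9 − (1/3)x_E, so x_E = 22.9 / (4/3) = 17.175.
Equilibrium price: P = 97.7 − 34.35 = 63.35.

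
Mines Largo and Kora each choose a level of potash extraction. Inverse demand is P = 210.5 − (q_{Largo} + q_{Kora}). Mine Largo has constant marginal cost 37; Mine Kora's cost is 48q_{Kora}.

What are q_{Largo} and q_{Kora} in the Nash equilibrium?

61.5, 50.5

Mine Largo's profit: π = q_{Largo}(210.5 − (q_{Largo} + q_{Kora})) − 37q_{Largo}.
∂π/∂q_{Largo} = 173.5 − 2q_{Largo} − q_{Kora} = 0, so q_{Largo} = 86.75 − 0.5q_{Kora}.
By the same steps for Kora: q_{Kora} = 81.25 − 0.5q_{Largo}.
Substituting the second reaction function into the first: q_{Largo} = 86.75 − 0.5(81.25 − 0.5q_{Largo}), which gives 0.75q_{Largo} = 46.125 ⇒ q_{Largo} = 61.5.
Then q_{Kora} = 81.25 − 0.5·61.5 = 50.5.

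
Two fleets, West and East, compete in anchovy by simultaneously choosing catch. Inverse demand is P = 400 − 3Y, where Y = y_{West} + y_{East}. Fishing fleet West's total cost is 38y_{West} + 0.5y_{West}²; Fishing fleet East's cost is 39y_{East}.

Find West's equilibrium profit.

Fishing fleet West's profit: π = y_{West}(400 − 3(y_{West} + y_{East})) − 38y_{West} − 0.5y_{West}².
∂π/∂y_{West} = 362 − 7y_{West} − 3y_{East} = 0, so y_{West} = 362/7 − (3/7)y_{East}.
For East: ∂π/∂y_{East} = 361 − 6y_{East} − 3y_{West} = 0 ⇒ y_{East} = 361/6 − 0.5y_{West}.
Plugging y_{East} into West's best response: y_{West} = 362/7 − (3/7)(361/6 − 0.5y_{West}) ⇒ (11/14)y_{West} = 363/14, so y_{West} = 33.
Then y_{East} = 361/6 − 0.5·33 = 131/3.
Price P = 400 − 3·(230/3) = 170.
West's profit: (170 − 38)·33 − 0.5(33)² = 3811.5.

3811.5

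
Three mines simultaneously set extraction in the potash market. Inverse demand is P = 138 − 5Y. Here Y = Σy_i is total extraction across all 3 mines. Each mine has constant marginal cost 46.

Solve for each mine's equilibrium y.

4.6

A representative mine's profit is π_i = y_i(138 − 5Y) − 46y_i, with Y = y_i + Σ_{j≠i} y_j.
First-order condition: 92 − 10y_i − 5Σ_{j≠i} y_j = 0.
With identical mines, set every y_j = y: then 92 − 10y − 10y = 0, i.e. y = 92/20 = 4.6.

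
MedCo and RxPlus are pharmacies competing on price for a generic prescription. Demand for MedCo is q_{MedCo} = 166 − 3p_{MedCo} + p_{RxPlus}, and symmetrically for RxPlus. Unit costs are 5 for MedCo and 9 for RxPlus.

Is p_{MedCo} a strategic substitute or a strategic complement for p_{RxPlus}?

strategic complements

MedCo's profit: π = (p_{MedCo} − 5)(166 − 3p_{MedCo} + p_{RxPlus}).
∂π/∂p_{MedCo} = 181 − 6p_{MedCo} + p_{RxPlus} = 0 ⇒ p_{MedCo} = 181/6 + (1/6)p_{RxPlus}.
The best-response slope dp_{MedCo}/dp_{RxPlus} = 1/6 > 0: the reaction function is upward-sloping, so the choices are strategic complements.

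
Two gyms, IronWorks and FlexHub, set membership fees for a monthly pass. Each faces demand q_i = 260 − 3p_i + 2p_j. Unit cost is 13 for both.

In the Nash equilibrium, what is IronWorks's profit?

IronWorks's profit: π = (p_{IronWorks} − 13)(260 − 3p_{IronWorks} + 2p_{FlexHub}).
∂π/∂p_{IronWorks} = 299 − 6p_{IronWorks} + 2p_{FlexHub} = 0 ⇒ p_{IronWorks} = 299/6 + (1/3)p_{FlexHub}.
The game is symmetric, so in equilibrium p_{FlexHub} = p_{IronWorks}: the reaction function gives (2/3)p_{IronWorks} = 299/6, hence p_{IronWorks} = 74.75.
q_{IronWorks} = 260 − 3·74.75 + 2·74.75 = 185.25.
Profit = (74.75 − 13)·185.25 = 11439.1875.

11439.1875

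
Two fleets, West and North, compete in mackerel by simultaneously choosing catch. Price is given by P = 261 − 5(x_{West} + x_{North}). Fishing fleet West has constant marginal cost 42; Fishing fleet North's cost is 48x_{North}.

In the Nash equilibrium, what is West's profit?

1125

Fishing fleet West's profit: π = x_{West}(261 − 5(x_{West} + x_{North})) − 42x_{West}.
∂π/∂x_{West} = 219 − 10x_{West} − 5x_{North} = 0, so x_{West} = 21.9 − 0.5x_{North}.
By the same steps for North: x_{North} = 21.3 − 0.5x_{West}.
Plugging x_{North} into West's best response: x_{West} = 21.9 − 0.5(21.3 − 0.5x_{West}) ⇒ 0.75x_{West} = 11.25, so x_{West} = 15.
Then x_{North} = 21.3 − 0.5·15 = 13.8.
Price P = 261 − 5·28.8 = 117.
West's profit: (117 − 42)·15 = 1125.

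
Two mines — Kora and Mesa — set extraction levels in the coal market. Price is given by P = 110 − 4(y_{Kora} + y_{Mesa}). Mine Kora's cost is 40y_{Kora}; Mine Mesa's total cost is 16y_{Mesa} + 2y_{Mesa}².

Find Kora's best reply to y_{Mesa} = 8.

4.75

Mine Kora's profit: π = y_{Kora}(110 − 4(y_{Kora} + y_{Mesa})) − 40y_{Kora}.
∂π/∂y_{Kora} = 70 − 8y_{Kora} − 4y_{Mesa} = 0, so y_{Kora} = 8.75 − 0.5y_{Mesa}.
At y_{Mesa} = 8: y_{Kora} = 8.75 − 0.5·8 = 4.75.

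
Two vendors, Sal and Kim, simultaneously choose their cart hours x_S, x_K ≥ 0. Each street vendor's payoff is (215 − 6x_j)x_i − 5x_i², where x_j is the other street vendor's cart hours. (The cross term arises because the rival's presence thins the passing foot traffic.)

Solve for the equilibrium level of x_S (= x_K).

13.4375

Sal's payoff is (215 − 6x_K)x_S − 5x_S².
∂π/∂x_S = 215 − 6x_K − 10x_S = 0, so x_S = 21.5 − 0.6x_K.
By symmetry x_K = x_S; substituting into the reaction function, 1.6x_S = 21.5 and x_S = 13.4375.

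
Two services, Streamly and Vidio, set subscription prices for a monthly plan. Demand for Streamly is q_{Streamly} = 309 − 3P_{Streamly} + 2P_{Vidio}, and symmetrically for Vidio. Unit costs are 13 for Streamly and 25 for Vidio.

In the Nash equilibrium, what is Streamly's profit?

Streamly's profit: π = (P_{Streamly} − 13)(309 − 3P_{Streamly} + 2P_{Vidio}).
∂π/∂P_{Streamly} = 348 − 6P_{Streamly} + 2P_{Vidio} = 0 ⇒ P_{Streamly} = 58 + (1/3)P_{Vidio}.
Similarly P_{Vidio} = 64 + (1/3)P_{Streamly}.
Solving the two reaction functions simultaneously: (1 − (1/3)(1/3))P_{Streamly} = 58 + (1/3)·64, so (8/9)P_{Streamly} = 238/3 and P_{Streamly} = 89.25.
Then P_{Vidio} = 64 + (1/3)·89.25 = 93.75.
q_{Streamly} = 309 − 3·89.25 + 2·93.75 = 228.75.
Profit = (89.25 − 13)·228.75 = 17442.1875.

17442.1875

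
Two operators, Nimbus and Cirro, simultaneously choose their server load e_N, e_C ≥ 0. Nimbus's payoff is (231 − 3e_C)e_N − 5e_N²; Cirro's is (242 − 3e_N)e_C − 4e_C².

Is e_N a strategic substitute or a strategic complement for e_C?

strategic substitutes

Expanding Nimbus's payoff: 231e_N − 3e_Ce_N − 5e_N².
∂π/∂e_N = 231 − 3e_C − 10e_N = 0, so e_N = 23.1 − 0.3e_C.
The best-response slope de_N/de_C = −0.3 < 0: the reaction function is downward-sloping, so the choices are strategic substitutes.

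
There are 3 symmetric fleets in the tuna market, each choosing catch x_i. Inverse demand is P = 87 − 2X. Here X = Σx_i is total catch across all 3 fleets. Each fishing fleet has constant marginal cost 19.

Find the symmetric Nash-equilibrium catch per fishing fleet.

8.5

A representative fishing fleet's profit is π_i = x_i(87 − 2X) − 19x_i, with X = x_i + Σ_{j≠i} x_j.
First-order condition: 68 − 4x_i − 2Σ_{j≠i} x_j = 0.
With identical fishing fleets, set every x_j = x: then 68 − 4x − 4x = 0, i.e. x = 68/8 = 8.5.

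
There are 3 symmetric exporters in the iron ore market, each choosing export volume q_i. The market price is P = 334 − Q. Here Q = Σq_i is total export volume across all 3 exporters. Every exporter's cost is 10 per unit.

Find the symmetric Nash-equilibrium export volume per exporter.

A representative exporter's profit is π_i = q_i(334 − Q) − 10q_i, with Q = q_i + Σ_{j≠i} q_j.
First-order condition: 324 − 2q_i − Σ_{j≠i} q_j = 0.
With identical exporters, set every q_j = q: then 324 − 2q − 2q = 0, i.e. q = 324/4 = 81.

81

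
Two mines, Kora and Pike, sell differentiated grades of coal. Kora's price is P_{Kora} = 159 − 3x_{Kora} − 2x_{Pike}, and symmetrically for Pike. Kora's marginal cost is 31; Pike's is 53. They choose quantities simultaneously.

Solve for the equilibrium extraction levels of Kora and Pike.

17.375, 11.875

Mine Kora's profit: π = x_{Kora}(159 − 3x_{Kora} − 2x_{Pike}) − 31x_{Kora}.
∂π/∂x_{Kora} = 128 − 6x_{Kora} − 2x_{Pike} = 0 ⇒ x_{Kora} = 64/3 − (1/3)x_{Pike}.
Similarly x_{Pike} = 53/3 − (1/3)x_{Kora}.
Substituting the second reaction function into the first: x_{Kora} = 64/3 − (1/3)(53/3 − (1/3)x_{Kora}), which gives (8/9)x_{Kora} = 139/9 ⇒ x_{Kora} = 17.375.
Then x_{Pike} = 53/3 − (1/3)·17.375 = 11.875.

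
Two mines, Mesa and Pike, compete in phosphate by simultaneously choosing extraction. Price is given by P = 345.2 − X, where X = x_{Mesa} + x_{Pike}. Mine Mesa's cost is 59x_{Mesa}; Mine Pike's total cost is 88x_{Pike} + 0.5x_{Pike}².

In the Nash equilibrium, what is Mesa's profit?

Mine Mesa's profit: π = x_{Mesa}(345.2 − (x_{Mesa} + x_{Pike})) − 59x_{Mesa}.
∂π/∂x_{Mesa} = 286.2 − 2x_{Mesa} − x_{Pike} = 0, so x_{Mesa} = 143.1 − 0.5x_{Pike}.
For Pike: ∂π/∂x_{Pike} = 257.2 − 3x_{Pike} − x_{Mesa} = 0 ⇒ x_{Pike} = 1286/15 − (1/3)x_{Mesa}.
Substituting the second reaction function into the first: x_{Mesa} = 143.1 − 0.5(1286/15 − (1/3)x_{Mesa}), which gives (5/6)x_{Mesa} = 3007/30 ⇒ x_{Mesa} = 120.28.
Then x_{Pike} = 1286/15 − (1/3)·120.28 = 45.64.
Price P = 345.2 − 165.92 = 179.28.
Mesa's profit: (179.28 − 59)·120.28 = 14467.2784.

14467.2784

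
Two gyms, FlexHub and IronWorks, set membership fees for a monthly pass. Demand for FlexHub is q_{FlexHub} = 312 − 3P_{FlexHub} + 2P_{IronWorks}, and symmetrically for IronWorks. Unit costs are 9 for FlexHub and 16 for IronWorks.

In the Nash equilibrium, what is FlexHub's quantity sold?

FlexHub's profit: π = (P_{FlexHub} − 9)(312 − 3P_{FlexHub} + 2P_{IronWorks}).
∂π/∂P_{FlexHub} = 339 − 6P_{FlexHub} + 2P_{IronWorks} = 0 ⇒ P_{FlexHub} = 56.5 + (1/3)P_{IronWorks}.
Similarly P_{IronWorks} = 60 + (1/3)P_{FlexHub}.
Plugging P_{IronWorks} into FlexHub's best response: P_{FlexHub} = 56.5 + (1/3)(60 + (1/3)P_{FlexHub}) ⇒ (8/9)P_{FlexHub} = 76.5, so P_{FlexHub} = 86.0625.
Then P_{IronWorks} = 60 + (1/3)·86.0625 = 88.6875.
q_{FlexHub} = 312 − 3·86.0625 + 2·88.6875 = 231.1875.

231.1875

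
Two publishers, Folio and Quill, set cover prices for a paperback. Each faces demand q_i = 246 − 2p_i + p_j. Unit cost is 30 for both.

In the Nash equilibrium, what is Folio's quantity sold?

144

Folio's profit: π = (p_{Folio} − 30)(246 − 2p_{Folio} + p_{Quill}).
∂π/∂p_{Folio} = 306 − 4p_{Folio} + p_{Quill} = 0 ⇒ p_{Folio} = 76.5 + 0.25p_{Quill}.
The game is symmetric, so in equilibrium p_{Quill} = p_{Folio}: the reaction function gives 0.75p_{Folio} = 76.5, hence p_{Folio} = 102.
q_{Folio} = 246 − 2·102 + 102 = 144.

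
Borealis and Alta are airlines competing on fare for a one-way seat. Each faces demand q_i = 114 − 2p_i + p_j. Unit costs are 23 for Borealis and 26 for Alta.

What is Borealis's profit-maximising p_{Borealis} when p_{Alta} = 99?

64.75

Borealis's profit: π = (p_{Borealis} − 23)(114 − 2p_{Borealis} + p_{Alta}).
∂π/∂p_{Borealis} = 160 − 4p_{Borealis} + p_{Alta} = 0 ⇒ p_{Borealis} = 40 + 0.25p_{Alta}.
At p_{Alta} = 99: p_{Borealis} = 40 + 0.25·99 = 64.75.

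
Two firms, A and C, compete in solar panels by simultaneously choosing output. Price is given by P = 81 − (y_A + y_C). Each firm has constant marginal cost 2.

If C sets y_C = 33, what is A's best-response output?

23

Firm A's profit: π = y_A(81 − (y_A + y_C)) − 2y_A.
∂π/∂y_A = 79 − 2y_A − y_C = 0, so y_A = 39.5 − 0.5y_C.
At y_C = 33: y_A = 39.5 − 0.5·33 = 23.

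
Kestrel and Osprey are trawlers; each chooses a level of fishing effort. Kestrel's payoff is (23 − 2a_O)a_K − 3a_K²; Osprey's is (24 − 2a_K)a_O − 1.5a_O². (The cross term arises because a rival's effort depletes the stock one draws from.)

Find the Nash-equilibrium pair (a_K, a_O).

Expanding Kestrel's payoff: 23a_K − 2a_Oa_K − 3a_K².
∂π/∂a_K = 23 − 2a_O − 6a_K = 0, so a_K = 23/6 − (1/3)a_O.
Likewise for Osprey: a_O = 8 − (2/3)a_K.
Solving the two reaction functions simultaneously: (1 − (−1/3)(−2/3))a_K = 23/6 − (1/3)·8, so (7/9)a_K = 7/6 and a_K = 1.5.
Then a_O = 8 − (2/3)·1.5 = 7.

1.5, 7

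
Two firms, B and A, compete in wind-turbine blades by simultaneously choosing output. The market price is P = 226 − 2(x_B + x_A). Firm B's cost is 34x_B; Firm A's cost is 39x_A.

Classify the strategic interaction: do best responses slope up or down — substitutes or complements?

strategic substitutes

Firm B's profit: π = x_B(226 − 2(x_B + x_A)) − 34x_B.
∂π/∂x_B = 192 − 4x_B − 2x_A = 0, so x_B = 48 − 0.5x_A.
The best-response slope dx_B/dx_A = −0.5 < 0: the reaction function is downward-sloping, so the choices are strategic substitutes.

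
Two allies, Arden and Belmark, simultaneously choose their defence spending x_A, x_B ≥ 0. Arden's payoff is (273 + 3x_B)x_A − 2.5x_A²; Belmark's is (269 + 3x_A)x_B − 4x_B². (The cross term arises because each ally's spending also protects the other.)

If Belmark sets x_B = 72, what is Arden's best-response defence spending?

97.8

Expanding Arden's payoff: 273x_A + 3x_Bx_A − 2.5x_A².
∂π/∂x_A = 273 + 3x_B − 5x_A = 0, so x_A = 54.6 + 0.6x_B.
At x_B = 72: x_A = 54.6 + 0.6·72 = 97.8.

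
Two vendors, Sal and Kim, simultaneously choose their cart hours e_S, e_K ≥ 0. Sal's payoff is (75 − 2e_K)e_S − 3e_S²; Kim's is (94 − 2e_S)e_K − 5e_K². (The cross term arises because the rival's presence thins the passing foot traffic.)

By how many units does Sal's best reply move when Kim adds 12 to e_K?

-4

Expanding Sal's payoff: 75e_S − 2e_Ke_S − 3e_S².
∂π/∂e_S = 75 − 2e_K − 6e_S = 0, so e_S = 12.5 − (1/3)e_K.
The reaction-function slope is −1/3, so a 12-unit rise in e_K moves e_S by −1/3 × 12 = −4. Sal's best response falls — the actions are strategic substitutes.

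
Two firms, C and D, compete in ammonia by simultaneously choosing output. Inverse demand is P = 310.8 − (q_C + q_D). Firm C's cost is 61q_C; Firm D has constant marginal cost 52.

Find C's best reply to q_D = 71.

89.4

Firm C's profit: π = q_C(310.8 − (q_C + q_D)) − 61q_C.
∂π/∂q_C = 249.8 − 2q_C − q_D = 0, so q_C = 124.9 − 0.5q_D.
At q_D = 71: q_C = 124.9 − 0.5·71 = 89.4.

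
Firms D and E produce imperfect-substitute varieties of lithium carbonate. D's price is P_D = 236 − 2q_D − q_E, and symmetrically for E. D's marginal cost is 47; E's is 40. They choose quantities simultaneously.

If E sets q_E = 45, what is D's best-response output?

36

Firm D's profit: π = q_D(236 − 2q_D − q_E) − 47q_D.
∂π/∂q_D = 189 − 4q_D − q_E = 0 ⇒ q_D = 47.25 − 0.25q_E.
At q_E = 45: q_D = 47.25 − 0.25·45 = 36.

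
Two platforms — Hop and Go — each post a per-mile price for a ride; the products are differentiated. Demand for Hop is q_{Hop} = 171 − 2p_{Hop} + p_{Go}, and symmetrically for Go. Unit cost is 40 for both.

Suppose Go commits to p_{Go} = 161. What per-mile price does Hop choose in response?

Hop's profit: π = (p_{Hop} − 40)(171 − 2p_{Hop} + p_{Go}).
∂π/∂p_{Hop} = 251 − 4p_{Hop} + p_{Go} = 0 ⇒ p_{Hop} = 62.75 + 0.25p_{Go}.
At p_{Go} = 161: p_{Hop} = 62.75 + 0.25·161 = 103.

103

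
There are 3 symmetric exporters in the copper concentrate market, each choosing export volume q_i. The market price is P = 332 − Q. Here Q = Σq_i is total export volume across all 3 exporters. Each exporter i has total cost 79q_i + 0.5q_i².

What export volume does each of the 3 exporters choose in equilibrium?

A representative exporter's profit is π_i = q_i(332 − Q) − 79q_i − 0.5q_i², with Q = q_i + Σ_{j≠i} q_j.
First-order condition: 253 − 3q_i − Σ_{j≠i} q_j = 0.
With identical exporters, set every q_j = q: then 253 − 3q − 2q = 0, i.e. q = 253/5 = 50.6.

50.6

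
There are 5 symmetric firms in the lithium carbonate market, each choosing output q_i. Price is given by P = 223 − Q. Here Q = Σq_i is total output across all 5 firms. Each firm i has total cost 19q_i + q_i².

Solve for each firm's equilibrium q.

A representative firm's profit is π_i = q_i(223 − Q) − 19q_i − q_i², with Q = q_i + Σ_{j≠i} q_j.
First-order condition: 204 − 4q_i − Σ_{j≠i} q_j = 0.
In a symmetric equilibrium every firm chooses the same q, so Σ_{j≠i} q_j = 4q. The condition becomes 204 − 8q = 0, giving q = 204/8 = 25.5.

25.5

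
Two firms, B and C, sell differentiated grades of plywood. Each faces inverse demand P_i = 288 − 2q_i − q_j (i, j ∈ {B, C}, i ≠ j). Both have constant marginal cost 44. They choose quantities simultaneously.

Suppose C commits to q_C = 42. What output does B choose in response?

Firm B's profit: π = q_B(288 − 2q_B − q_C) − 44q_B.
∂π/∂q_B = 244 − 4q_B − q_C = 0 ⇒ q_B = 61 − 0.25q_C.
At q_C = 42: q_B = 61 − 0.25·42 = 50.5.

50.5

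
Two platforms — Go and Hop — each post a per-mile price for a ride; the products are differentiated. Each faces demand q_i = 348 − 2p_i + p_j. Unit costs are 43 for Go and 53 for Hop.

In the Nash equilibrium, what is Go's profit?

21218

Go's profit: π = (p_{Go} − 43)(348 − 2p_{Go} + p_{Hop}).
∂π/∂p_{Go} = 434 − 4p_{Go} + p_{Hop} = 0 ⇒ p_{Go} = 108.5 + 0.25p_{Hop}.
Similarly p_{Hop} = 113.5 + 0.25p_{Go}.
Solving the two reaction functions simultaneously: (1 − (0.25)(0.25))p_{Go} = 108.5 + 0.25·113.5, so 0.9375p_{Go} = 136.875 and p_{Go} = 146.
Then p_{Hop} = 113.5 + 0.25·146 = 150.
q_{Go} = 348 − 2·146 + 150 = 206.
Profit = (146 − 43)·206 = 21218.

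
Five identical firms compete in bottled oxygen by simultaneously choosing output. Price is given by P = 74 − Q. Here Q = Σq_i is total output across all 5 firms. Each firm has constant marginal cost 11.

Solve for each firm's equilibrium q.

10.5

A representative firm's profit is π_i = q_i(74 − Q) − 11q_i, with Q = q_i + Σ_{j≠i} q_j.
First-order condition: 63 − 2q_i − Σ_{j≠i} q_j = 0.
In a symmetric equilibrium every firm chooses the same q, so Σ_{j≠i} q_j = 4q. The condition becomes 63 − 6q = 0, giving q = 63/6 = 10.5.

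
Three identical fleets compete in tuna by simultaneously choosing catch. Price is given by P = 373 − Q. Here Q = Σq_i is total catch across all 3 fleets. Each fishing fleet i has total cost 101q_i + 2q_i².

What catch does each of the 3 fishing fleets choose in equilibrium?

A representative fishing fleet's profit is π_i = q_i(373 − Q) − 101q_i − 2q_i², with Q = q_i + Σ_{j≠i} q_j.
First-order condition: 272 − 6q_i − Σ_{j≠i} q_j = 0.
Imposing symmetry (q_j = q for all j) turns Σ_{j≠i} q_j into 2q, so 272 = 8q and q = 34.

34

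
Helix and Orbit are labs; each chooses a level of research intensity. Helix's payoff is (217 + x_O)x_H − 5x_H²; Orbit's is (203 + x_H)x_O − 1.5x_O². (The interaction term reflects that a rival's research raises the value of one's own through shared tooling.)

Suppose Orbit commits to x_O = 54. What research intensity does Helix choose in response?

Expanding Helix's payoff: 217x_H + x_Ox_H − 5x_H².
∂π/∂x_H = 217 + x_O − 10x_H = 0, so x_H = 21.7 + 0.1x_O.
At x_O = 54: x_H = 21.7 + 0.1·54 = 27.1.

27.1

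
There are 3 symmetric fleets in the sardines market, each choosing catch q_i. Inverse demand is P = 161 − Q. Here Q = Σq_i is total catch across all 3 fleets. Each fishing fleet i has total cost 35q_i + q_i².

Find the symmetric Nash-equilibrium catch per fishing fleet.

21

A representative fishing fleet's profit is π_i = q_i(161 − Q) − 35q_i − q_i², with Q = q_i + Σ_{j≠i} q_j.
First-order condition: 126 − 4q_i − Σ_{j≠i} q_j = 0.
In a symmetric equilibrium every fishing fleet chooses the same q, so Σ_{j≠i} q_j = 2q. The condition becomes 126 − 6q = 0, giving q = 126/6 = 21.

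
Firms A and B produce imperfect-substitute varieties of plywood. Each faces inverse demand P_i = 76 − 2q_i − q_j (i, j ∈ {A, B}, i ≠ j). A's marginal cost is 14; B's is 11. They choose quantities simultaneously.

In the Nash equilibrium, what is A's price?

38.4

Firm A's profit: π = q_A(76 − 2q_A − q_B) − 14q_A.
∂π/∂q_A = 62 − 4q_A − q_B = 0 ⇒ q_A = 15.5 − 0.25q_B.
Similarly q_B = 16.25 − 0.25q_A.
Solving the two reaction functions simultaneously: (1 − (−0.25)(−0.25))q_A = 15.5 − 0.25·16.25, so 0.9375q_A = 11.4375 and q_A = 12.2.
Then q_B = 16.25 − 0.25·12.2 = 13.2.
P_A = 76 − 2·12.2 − 13.2 = 38.4.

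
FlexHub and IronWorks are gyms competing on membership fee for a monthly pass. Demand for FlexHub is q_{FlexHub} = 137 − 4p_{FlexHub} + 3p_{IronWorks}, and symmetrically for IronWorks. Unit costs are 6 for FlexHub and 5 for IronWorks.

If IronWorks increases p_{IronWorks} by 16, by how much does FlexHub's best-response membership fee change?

FlexHub's profit: π = (p_{FlexHub} − 6)(137 − 4p_{FlexHub} + 3p_{IronWorks}).
∂π/∂p_{FlexHub} = 161 − 8p_{FlexHub} + 3p_{IronWorks} = 0 ⇒ p_{FlexHub} = 20.125 + 0.375p_{IronWorks}.
The reaction-function slope is 0.375, so a 16-unit rise in p_{IronWorks} moves p_{FlexHub} by 0.375 × 16 = 6. FlexHub's best response rises — the actions are strategic complements.

6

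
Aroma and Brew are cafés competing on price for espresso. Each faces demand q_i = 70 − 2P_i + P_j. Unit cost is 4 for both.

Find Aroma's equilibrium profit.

Aroma's profit: π = (P_{Aroma} − 4)(70 − 2P_{Aroma} + P_{Brew}).
∂π/∂P_{Aroma} = 78 − 4P_{Aroma} + P_{Brew} = 0 ⇒ P_{Aroma} = 19.5 + 0.25P_{Brew}.
Setting P_{Aroma} = P_{Brew} in the reaction function: P_{Aroma} = 19.5 + 0.25P_{Aroma}, so P_{Aroma} = 19.5 / 0.75 = 26.
q_{Aroma} = 70 − 2·26 + 26 = 44.
Profit = (26 − 4)·44 = 968.

968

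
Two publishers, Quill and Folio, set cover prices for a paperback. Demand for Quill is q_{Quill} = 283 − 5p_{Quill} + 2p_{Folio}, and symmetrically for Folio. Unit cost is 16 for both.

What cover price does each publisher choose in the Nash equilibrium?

Quill's profit: π = (p_{Quill} − 16)(283 − 5p_{Quill} + 2p_{Folio}).
∂π/∂p_{Quill} = 363 − 10p_{Quill} + 2p_{Folio} = 0 ⇒ p_{Quill} = 36.3 + 0.2p_{Folio}.
Setting p_{Quill} = p_{Folio} in the reaction function: p_{Quill} = 36.3 + 0.2p_{Quill}, so p_{Quill} = 36.3 / 0.8 = 45.375.

45.375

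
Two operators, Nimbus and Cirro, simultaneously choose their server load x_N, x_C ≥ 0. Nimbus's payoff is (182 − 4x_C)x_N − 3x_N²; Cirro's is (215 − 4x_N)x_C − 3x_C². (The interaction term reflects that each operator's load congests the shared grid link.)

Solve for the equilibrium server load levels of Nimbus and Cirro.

Expanding Nimbus's payoff: 182x_N − 4x_Cx_N − 3x_N².
∂π/∂x_N = 182 − 4x_C − 6x_N = 0, so x_N = 91/3 − (2/3)x_C.
Likewise for Cirro: x_C = 215/6 − (2/3)x_N.
Solving the two reaction functions simultaneously: (1 − (−2/3)(−2/3))x_N = 91/3 − (2/3)·(215/6), so (5/9)x_N = 58/9 and x_N = 11.6.
Then x_C = 215/6 − (2/3)·11.6 = 28.1.

11.6, 28.1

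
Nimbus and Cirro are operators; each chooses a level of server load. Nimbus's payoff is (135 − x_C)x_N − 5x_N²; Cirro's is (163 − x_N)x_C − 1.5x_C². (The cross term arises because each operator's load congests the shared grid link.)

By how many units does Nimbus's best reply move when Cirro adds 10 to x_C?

-1

Expanding Nimbus's payoff: 135x_N − x_Cx_N − 5x_N².
∂π/∂x_N = 135 − x_C − 10x_N = 0, so x_N = 13.5 − 0.1x_C.
The reaction-function slope is −0.1, so a 10-unit rise in x_C moves x_N by −0.1 × 10 = −1. Nimbus's best response falls — the actions are strategic substitutes.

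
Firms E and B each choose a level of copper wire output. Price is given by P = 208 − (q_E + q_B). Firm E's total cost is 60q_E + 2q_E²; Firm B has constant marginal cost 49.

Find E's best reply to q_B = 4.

24

Firm E's profit: π = q_E(208 − (q_E + q_B)) − 60q_E − 2q_E².
∂π/∂q_E = 148 − 6q_E − q_B = 0, so q_E = 74/3 − (1/6)q_B.
At q_B = 4: q_E = 74/3 − (1/6)·4 = 24.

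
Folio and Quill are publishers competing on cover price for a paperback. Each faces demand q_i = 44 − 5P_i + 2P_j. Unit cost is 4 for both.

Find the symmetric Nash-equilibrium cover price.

8

Folio's profit: π = (P_{Folio} − 4)(44 − 5P_{Folio} + 2P_{Quill}).
∂π/∂P_{Folio} = 64 − 10P_{Folio} + 2P_{Quill} = 0 ⇒ P_{Folio} = 6.4 + 0.2P_{Quill}.
Setting P_{Folio} = P_{Quill} in the reaction function: P_{Folio} = 6.4 + 0.2P_{Folio}, so P_{Folio} = 6.4 / 0.8 = 8.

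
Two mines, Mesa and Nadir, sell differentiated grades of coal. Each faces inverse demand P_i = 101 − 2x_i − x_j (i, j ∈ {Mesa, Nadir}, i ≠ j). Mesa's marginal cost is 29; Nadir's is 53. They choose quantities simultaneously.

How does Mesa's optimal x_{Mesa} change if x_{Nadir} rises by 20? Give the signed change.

-5

Mine Mesa's profit: π = x_{Mesa}(101 − 2x_{Mesa} − x_{Nadir}) − 29x_{Mesa}.
∂π/∂x_{Mesa} = 72 − 4x_{Mesa} − x_{Nadir} = 0 ⇒ x_{Mesa} = 18 − 0.25x_{Nadir}.
The reaction-function slope is −0.25, so a 20-unit rise in x_{Nadir} moves x_{Mesa} by −0.25 × 20 = −5. Mesa's best response falls — the actions are strategic substitutes.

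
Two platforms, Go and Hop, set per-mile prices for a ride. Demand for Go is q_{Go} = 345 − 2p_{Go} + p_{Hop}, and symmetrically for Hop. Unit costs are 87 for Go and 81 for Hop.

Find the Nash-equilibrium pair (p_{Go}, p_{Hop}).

172.2, 169.8

Go's profit: π = (p_{Go} − 87)(345 − 2p_{Go} + p_{Hop}).
∂π/∂p_{Go} = 519 − 4p_{Go} + p_{Hop} = 0 ⇒ p_{Go} = 129.75 + 0.25p_{Hop}.
Similarly p_{Hop} = 126.75 + 0.25p_{Go}.
Plugging p_{Hop} into Go's best response: p_{Go} = 129.75 + 0.25(126.75 + 0.25p_{Go}) ⇒ 0.9375p_{Go} = 161.4375, so p_{Go} = 172.2.
Then p_{Hop} = 126.75 + 0.25·172.2 = 169.8.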